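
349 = 349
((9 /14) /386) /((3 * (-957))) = -1 /1723876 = -0.00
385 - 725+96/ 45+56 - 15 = -4453/ 15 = -296.87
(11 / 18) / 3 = 11 / 54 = 0.20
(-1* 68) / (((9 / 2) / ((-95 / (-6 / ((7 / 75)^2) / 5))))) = -63308 / 6075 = -10.42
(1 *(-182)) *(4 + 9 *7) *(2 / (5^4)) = -24388 / 625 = -39.02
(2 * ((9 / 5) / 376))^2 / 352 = 0.00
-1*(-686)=686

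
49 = 49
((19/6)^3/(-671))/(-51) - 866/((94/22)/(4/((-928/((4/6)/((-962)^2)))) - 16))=944877038392326761/291368413345581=3242.89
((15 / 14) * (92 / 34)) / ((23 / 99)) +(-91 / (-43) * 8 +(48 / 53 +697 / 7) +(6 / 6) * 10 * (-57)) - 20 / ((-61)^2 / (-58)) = -443821257952 / 1009138921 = -439.80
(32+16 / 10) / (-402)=-28 / 335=-0.08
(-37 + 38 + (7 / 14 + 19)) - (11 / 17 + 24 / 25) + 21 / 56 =65511 / 3400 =19.27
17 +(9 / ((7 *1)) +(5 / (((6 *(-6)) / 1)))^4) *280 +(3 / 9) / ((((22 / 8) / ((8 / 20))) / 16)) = 4363515797 / 11547360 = 377.88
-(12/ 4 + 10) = -13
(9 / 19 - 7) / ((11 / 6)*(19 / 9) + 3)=-6696 / 7049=-0.95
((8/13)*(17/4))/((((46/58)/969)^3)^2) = 16742085933600075881586832434/1924466557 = 8699598271896639605.56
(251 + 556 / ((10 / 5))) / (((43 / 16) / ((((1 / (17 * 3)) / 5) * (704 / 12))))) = 1489664 / 32895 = 45.29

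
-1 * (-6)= 6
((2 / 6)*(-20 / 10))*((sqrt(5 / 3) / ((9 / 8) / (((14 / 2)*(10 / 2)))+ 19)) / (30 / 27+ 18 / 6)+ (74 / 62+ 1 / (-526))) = -6477 / 8153-560*sqrt(15) / 197173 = -0.81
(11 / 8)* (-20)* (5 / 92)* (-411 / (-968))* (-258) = 1325475 / 8096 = 163.72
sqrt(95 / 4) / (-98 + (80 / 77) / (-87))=-0.05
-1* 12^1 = -12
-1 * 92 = -92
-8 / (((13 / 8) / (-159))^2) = -12943872 / 169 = -76590.96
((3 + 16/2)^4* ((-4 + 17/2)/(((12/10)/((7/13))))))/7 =219615/52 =4223.37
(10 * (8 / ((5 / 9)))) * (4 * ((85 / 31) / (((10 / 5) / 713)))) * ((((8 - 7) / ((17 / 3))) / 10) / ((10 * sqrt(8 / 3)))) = 608.45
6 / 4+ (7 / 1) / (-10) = 4 / 5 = 0.80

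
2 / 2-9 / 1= -8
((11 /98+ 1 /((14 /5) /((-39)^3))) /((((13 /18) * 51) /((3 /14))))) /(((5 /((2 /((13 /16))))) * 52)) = -74741544 /64053535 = -1.17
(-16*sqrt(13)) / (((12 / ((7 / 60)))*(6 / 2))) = -7*sqrt(13) / 135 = -0.19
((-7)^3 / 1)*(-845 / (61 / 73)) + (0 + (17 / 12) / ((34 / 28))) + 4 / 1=126949621 / 366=346856.89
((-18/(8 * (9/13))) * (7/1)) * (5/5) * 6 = -273/2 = -136.50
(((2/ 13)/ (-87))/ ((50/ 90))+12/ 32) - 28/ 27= -270851/ 407160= -0.67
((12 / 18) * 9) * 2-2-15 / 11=95 / 11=8.64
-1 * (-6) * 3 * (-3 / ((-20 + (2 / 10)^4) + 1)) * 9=50625 / 1979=25.58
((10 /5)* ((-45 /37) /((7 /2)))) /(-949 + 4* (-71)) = 0.00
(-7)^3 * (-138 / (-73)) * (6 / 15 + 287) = -68018958 / 365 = -186353.31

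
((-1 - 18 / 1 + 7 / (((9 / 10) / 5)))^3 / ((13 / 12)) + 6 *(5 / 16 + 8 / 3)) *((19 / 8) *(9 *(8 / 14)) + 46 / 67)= 2226373261085 / 23705136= 93919.45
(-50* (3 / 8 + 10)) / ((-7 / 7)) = 2075 / 4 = 518.75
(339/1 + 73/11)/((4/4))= 3802/11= 345.64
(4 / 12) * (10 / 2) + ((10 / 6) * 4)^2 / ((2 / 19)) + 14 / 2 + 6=3932 / 9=436.89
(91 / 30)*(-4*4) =-728 / 15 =-48.53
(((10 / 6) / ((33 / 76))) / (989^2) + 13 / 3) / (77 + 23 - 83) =419614289 / 1646177643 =0.25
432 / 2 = 216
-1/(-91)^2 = -1/8281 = -0.00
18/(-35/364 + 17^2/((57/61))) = 53352/916423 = 0.06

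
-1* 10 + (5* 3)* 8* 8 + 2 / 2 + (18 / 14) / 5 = 33294 / 35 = 951.26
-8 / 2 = -4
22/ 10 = 11/ 5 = 2.20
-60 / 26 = -30 / 13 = -2.31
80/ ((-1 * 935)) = -16/ 187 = -0.09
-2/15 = -0.13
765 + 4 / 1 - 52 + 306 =1023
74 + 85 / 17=79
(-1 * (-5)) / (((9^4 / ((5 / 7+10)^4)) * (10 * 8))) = 390625 / 3111696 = 0.13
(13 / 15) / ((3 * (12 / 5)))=0.12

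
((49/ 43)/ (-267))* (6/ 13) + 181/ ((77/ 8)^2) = 575734542/ 294973679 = 1.95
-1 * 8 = -8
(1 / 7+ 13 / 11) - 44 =-3286 / 77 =-42.68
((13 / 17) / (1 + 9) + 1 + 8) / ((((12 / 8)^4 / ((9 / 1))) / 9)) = 12344 / 85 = 145.22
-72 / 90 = -4 / 5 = -0.80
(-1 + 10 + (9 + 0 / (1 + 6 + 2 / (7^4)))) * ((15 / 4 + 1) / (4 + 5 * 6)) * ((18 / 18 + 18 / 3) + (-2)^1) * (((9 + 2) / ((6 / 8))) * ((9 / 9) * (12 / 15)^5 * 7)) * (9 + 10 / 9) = 136328192 / 31875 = 4276.96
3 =3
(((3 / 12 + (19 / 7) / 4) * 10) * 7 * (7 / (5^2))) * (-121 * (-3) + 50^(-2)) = 82582591 / 12500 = 6606.61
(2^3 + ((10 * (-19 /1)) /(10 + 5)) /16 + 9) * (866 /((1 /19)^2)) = 5067146.42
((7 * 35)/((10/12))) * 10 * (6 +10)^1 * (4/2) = 94080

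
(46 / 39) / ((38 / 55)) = 1265 / 741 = 1.71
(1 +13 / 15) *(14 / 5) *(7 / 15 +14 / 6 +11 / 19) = 41944 / 2375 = 17.66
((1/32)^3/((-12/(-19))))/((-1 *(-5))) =19/1966080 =0.00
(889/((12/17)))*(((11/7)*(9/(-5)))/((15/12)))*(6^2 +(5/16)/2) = -82432779/800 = -103040.97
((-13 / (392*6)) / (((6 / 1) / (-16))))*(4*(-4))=-104 / 441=-0.24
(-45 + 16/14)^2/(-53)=-94249/2597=-36.29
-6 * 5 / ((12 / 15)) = -75 / 2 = -37.50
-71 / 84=-0.85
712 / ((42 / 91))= 4628 / 3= 1542.67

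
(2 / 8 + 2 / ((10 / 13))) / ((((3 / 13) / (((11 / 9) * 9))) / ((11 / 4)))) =29887 / 80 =373.59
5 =5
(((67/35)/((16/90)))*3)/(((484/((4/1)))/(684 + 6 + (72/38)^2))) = 226474137/1223068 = 185.17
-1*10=-10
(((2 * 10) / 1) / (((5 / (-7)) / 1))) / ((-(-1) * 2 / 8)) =-112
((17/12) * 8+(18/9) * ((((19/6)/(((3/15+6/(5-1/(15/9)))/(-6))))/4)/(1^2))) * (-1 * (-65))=176345/516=341.75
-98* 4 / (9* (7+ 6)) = -392 / 117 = -3.35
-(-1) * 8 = 8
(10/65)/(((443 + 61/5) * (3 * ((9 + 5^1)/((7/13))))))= 5/1153932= 0.00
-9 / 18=-1 / 2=-0.50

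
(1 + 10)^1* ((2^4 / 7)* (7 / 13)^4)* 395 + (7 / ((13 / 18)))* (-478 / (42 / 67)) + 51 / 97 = -18160629971 / 2770417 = -6555.20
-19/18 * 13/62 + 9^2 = 90149/1116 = 80.78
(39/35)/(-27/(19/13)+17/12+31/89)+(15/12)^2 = 21846859/14605360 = 1.50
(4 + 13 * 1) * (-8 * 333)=-45288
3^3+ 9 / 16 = 27.56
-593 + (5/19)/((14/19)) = -8297/14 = -592.64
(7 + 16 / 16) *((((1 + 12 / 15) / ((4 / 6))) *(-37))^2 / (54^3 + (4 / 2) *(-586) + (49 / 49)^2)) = 1996002 / 3907325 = 0.51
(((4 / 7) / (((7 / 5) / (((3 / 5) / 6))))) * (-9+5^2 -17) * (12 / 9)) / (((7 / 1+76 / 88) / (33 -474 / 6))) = 8096 / 25431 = 0.32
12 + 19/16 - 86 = -1165/16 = -72.81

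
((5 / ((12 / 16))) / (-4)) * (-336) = 560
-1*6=-6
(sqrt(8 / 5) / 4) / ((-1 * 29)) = -sqrt(10) / 290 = -0.01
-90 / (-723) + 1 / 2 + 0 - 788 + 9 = -375177 / 482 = -778.38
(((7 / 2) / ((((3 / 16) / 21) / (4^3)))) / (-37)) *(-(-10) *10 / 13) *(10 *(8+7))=-376320000 / 481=-782370.06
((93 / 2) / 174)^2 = 961 / 13456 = 0.07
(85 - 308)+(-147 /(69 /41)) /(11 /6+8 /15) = -424429 /1633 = -259.91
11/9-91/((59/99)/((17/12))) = -456863/2124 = -215.10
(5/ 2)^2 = 25/ 4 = 6.25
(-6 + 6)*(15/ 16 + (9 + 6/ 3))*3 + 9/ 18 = 1/ 2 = 0.50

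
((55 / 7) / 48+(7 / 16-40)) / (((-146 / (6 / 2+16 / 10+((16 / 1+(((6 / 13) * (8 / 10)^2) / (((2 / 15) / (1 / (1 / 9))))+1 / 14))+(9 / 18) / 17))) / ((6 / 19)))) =416129911 / 120158584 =3.46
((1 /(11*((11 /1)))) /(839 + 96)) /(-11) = -1 /1244485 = -0.00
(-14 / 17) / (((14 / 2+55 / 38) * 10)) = -266 / 27285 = -0.01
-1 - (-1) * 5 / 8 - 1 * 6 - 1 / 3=-161 / 24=-6.71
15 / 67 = 0.22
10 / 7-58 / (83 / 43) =-16628 / 581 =-28.62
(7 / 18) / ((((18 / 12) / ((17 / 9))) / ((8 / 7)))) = 136 / 243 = 0.56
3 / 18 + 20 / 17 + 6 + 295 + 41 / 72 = 370765 / 1224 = 302.91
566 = 566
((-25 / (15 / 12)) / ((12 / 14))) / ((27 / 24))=-560 / 27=-20.74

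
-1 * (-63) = 63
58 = 58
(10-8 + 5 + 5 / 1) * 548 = 6576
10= 10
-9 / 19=-0.47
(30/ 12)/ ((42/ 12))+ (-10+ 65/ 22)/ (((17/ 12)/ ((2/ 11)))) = -2735/ 14399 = -0.19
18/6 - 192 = -189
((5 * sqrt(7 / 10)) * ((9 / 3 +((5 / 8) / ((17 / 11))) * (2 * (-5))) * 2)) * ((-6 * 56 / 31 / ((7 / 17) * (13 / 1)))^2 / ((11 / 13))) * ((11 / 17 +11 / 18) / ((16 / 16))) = -79520 * sqrt(70) / 12493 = -53.25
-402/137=-2.93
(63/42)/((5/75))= 45/2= 22.50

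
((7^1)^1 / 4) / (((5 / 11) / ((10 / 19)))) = 77 / 38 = 2.03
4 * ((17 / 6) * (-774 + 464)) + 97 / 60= -210703 / 60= -3511.72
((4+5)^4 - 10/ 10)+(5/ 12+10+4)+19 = 79121/ 12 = 6593.42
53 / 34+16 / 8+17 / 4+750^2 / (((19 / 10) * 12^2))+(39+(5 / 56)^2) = 2102.74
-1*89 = -89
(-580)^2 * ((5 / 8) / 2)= 105125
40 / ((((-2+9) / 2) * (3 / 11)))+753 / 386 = 355493 / 8106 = 43.86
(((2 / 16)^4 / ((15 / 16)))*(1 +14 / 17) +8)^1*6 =522271 / 10880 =48.00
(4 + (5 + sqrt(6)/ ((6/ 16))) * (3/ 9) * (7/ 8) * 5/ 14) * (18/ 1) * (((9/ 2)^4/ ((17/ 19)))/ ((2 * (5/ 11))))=1371249 * sqrt(6)/ 544 + 892683099/ 21760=47198.42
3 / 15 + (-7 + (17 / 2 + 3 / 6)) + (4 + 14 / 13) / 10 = 2.71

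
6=6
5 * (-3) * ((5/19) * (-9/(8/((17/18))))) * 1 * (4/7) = 1275/532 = 2.40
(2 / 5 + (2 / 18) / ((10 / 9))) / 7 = 1 / 14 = 0.07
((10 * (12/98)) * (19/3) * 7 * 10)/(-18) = -1900/63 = -30.16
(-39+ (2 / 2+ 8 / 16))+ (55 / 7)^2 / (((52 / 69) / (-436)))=-45549825 / 1274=-35753.39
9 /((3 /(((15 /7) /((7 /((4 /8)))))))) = 45 /98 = 0.46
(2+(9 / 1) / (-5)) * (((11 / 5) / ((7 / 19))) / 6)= 209 / 1050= 0.20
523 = 523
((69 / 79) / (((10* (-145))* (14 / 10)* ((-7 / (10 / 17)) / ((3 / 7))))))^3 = 8869743 / 2383989793996004421661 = 0.00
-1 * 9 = -9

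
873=873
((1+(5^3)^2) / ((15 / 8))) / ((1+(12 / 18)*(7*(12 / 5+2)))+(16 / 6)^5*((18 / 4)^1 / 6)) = 3375216 / 49681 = 67.94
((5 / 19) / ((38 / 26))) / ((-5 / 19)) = -13 / 19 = -0.68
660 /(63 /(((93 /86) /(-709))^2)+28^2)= 158565 /6506388539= 0.00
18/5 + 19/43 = 869/215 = 4.04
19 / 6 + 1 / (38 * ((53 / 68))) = 19337 / 6042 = 3.20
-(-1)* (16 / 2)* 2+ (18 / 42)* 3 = 121 / 7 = 17.29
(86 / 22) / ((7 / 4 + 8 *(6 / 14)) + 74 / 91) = 15652 / 23991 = 0.65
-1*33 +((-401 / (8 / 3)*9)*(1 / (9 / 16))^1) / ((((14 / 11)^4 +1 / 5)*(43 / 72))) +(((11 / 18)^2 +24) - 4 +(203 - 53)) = -412572077657 / 320004108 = -1289.27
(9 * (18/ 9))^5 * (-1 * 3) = -5668704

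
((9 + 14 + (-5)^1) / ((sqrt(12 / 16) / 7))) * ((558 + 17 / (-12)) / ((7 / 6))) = 40074 * sqrt(3) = 69410.20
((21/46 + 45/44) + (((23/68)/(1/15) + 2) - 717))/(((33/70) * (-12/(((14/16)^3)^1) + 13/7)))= 73159226315/781625031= 93.60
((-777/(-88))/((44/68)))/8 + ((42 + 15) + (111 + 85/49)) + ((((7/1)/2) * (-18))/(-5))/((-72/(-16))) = 330582829/1897280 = 174.24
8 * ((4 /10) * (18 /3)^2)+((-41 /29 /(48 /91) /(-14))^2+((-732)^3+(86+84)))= -15199923198135139 /38753280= -392222882.76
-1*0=0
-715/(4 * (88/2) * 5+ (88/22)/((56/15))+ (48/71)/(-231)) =-1116830/1376229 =-0.81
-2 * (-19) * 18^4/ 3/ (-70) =-664848/ 35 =-18995.66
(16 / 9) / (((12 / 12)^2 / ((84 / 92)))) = 112 / 69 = 1.62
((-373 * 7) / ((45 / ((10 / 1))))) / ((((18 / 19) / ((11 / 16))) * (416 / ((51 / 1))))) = -9276883 / 179712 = -51.62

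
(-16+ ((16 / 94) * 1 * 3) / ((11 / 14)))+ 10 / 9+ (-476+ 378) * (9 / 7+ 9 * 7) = -29380154 / 4653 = -6314.24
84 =84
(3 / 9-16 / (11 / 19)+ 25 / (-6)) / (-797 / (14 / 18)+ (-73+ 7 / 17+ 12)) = 247163 / 8523966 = 0.03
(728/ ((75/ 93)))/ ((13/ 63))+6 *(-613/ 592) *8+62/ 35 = 28015957/ 6475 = 4326.79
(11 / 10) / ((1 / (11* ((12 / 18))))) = 121 / 15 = 8.07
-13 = -13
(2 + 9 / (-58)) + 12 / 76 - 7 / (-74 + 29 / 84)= 14302685 / 6818074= 2.10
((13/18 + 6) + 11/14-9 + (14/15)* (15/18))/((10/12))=-6/7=-0.86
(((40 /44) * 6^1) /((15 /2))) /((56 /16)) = 16 /77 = 0.21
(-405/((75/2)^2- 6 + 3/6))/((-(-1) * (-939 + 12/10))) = 900/2919163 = 0.00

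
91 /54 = 1.69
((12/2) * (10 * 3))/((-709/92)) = -16560/709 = -23.36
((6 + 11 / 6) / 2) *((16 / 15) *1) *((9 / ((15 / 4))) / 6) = 376 / 225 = 1.67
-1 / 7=-0.14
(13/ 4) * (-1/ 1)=-13/ 4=-3.25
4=4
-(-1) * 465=465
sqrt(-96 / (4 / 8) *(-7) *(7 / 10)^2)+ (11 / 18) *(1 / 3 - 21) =-341 / 27+ 28 *sqrt(21) / 5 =13.03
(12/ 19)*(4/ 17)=48/ 323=0.15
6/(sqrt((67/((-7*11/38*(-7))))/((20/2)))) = 42*sqrt(70015)/1273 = 8.73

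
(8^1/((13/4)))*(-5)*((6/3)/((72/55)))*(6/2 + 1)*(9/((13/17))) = -149600/169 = -885.21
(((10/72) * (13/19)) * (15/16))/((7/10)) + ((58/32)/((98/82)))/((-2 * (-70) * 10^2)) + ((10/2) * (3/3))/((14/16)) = 3654732773/625632000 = 5.84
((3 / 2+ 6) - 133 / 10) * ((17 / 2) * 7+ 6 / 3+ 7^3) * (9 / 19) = -1111.31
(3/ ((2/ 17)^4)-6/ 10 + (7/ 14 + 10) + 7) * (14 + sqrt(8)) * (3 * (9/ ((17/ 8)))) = 33862509 * sqrt(2)/ 85 + 237037563/ 85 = 3352075.09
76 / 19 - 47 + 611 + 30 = 598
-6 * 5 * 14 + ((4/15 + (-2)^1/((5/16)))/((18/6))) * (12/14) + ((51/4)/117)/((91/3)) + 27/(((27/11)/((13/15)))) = -29259053/70980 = -412.22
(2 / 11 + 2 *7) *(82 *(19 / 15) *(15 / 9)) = 81016 / 33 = 2455.03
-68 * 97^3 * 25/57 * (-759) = 392540657300/19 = 20660034594.74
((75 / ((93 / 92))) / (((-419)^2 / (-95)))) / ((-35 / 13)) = 568100 / 38096737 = 0.01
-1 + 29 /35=-0.17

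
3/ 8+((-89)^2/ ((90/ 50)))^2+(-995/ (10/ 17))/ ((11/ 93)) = 137930996317/ 7128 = 19350588.71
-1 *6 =-6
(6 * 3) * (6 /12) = 9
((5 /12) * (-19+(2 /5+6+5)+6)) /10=-1 /15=-0.07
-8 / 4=-2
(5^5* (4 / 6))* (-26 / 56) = -40625 / 42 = -967.26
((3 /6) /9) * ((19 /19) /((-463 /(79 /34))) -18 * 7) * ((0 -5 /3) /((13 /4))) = 9917855 /2762721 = 3.59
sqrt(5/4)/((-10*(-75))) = sqrt(5)/1500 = 0.00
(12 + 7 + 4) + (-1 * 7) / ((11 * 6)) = 1511 / 66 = 22.89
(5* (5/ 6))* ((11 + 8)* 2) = 475/ 3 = 158.33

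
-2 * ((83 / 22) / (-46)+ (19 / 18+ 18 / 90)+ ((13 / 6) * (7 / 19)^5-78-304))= 42940923006173 / 56380774230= 761.62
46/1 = 46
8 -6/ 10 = 37/ 5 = 7.40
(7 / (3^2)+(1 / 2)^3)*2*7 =455 / 36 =12.64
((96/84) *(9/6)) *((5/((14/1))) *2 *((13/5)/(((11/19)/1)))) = 2964/539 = 5.50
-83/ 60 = -1.38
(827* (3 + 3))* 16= 79392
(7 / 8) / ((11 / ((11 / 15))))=7 / 120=0.06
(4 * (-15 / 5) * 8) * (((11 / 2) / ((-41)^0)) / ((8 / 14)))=-924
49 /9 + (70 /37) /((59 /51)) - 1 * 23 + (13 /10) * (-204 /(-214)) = -154313479 /10511145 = -14.68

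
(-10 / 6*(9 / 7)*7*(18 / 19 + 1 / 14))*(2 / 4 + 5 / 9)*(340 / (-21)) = 115175 / 441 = 261.17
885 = 885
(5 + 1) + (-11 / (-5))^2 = 271 / 25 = 10.84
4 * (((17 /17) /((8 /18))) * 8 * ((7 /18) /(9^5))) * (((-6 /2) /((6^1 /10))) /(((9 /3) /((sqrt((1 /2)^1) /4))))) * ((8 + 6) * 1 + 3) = -595 * sqrt(2) /354294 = -0.00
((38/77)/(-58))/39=-19/87087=-0.00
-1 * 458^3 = -96071912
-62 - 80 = -142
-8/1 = -8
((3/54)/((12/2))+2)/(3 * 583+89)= 217/198504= 0.00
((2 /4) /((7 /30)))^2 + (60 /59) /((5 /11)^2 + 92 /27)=166342905 /34134037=4.87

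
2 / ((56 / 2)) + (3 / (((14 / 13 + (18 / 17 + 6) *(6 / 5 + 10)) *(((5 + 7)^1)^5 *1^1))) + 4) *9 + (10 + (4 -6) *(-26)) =16006763741 / 163215360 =98.07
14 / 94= 7 / 47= 0.15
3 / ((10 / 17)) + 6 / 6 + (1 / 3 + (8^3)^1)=15553 / 30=518.43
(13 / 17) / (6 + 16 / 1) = 13 / 374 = 0.03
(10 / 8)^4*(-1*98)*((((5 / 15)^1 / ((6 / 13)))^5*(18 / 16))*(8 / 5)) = -2274169625 / 26873856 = -84.62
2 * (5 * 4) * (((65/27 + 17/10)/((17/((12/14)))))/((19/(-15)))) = -44360/6783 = -6.54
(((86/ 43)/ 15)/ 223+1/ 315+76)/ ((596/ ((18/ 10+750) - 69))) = 607565113/ 6977670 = 87.07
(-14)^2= 196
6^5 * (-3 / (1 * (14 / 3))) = -34992 / 7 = -4998.86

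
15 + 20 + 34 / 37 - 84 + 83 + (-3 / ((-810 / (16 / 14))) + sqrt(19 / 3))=sqrt(57) / 3 + 1221088 / 34965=37.44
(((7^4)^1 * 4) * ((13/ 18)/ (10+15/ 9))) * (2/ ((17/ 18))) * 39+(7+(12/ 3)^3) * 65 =4565899/ 85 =53716.46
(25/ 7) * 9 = 225/ 7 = 32.14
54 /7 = 7.71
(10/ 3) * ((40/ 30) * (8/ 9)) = 320/ 81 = 3.95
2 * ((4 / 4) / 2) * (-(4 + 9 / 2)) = -17 / 2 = -8.50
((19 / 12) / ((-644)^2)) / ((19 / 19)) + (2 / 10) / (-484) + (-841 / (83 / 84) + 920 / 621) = -1911039942272771 / 2249204569920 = -849.65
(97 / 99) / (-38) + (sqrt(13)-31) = -116719 / 3762 + sqrt(13) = -27.42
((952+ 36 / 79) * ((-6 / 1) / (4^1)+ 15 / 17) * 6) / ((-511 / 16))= 10835136 / 98039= 110.52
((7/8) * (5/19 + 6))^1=833/152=5.48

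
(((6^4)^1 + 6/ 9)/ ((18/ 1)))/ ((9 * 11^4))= 1945/ 3557763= 0.00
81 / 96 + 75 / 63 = 1367 / 672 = 2.03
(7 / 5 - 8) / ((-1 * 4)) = 33 / 20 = 1.65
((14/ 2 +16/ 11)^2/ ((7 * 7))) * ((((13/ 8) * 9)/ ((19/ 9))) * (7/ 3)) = 3035799/ 128744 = 23.58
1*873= 873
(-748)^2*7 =3916528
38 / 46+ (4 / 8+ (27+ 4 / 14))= 9213 / 322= 28.61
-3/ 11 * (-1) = 0.27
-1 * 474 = -474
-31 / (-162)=31 / 162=0.19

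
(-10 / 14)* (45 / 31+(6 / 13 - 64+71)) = -17960 / 2821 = -6.37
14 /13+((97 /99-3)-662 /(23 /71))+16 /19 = -1149396808 /562419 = -2043.67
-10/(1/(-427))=4270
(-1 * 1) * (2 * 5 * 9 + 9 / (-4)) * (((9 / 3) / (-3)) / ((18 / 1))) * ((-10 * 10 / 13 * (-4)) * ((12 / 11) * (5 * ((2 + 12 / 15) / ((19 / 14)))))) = 352800 / 209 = 1688.04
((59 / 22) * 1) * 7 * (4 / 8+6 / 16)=2891 / 176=16.43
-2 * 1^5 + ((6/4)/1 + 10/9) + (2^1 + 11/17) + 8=11.26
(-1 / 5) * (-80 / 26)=8 / 13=0.62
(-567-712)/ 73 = -1279/ 73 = -17.52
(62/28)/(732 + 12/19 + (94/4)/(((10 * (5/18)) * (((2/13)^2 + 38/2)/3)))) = 47340875/15692003313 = 0.00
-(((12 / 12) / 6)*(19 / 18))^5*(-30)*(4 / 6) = 12380495 / 3673320192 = 0.00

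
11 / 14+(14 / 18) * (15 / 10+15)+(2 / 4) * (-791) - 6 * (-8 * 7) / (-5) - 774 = -256847 / 210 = -1223.08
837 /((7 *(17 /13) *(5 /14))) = 21762 /85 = 256.02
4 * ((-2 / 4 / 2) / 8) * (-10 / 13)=5 / 52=0.10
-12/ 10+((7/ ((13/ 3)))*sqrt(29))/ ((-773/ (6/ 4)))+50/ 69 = -164/ 345 - 63*sqrt(29)/ 20098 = -0.49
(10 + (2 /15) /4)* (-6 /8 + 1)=301 /120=2.51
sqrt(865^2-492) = sqrt(747733) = 864.72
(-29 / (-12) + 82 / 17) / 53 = 1477 / 10812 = 0.14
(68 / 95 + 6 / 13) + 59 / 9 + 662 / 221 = 2027177 / 188955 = 10.73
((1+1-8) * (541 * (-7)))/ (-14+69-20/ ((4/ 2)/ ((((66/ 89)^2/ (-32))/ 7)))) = 5039466936/ 12203785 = 412.94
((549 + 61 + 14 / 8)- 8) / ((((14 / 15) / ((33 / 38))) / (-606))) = -51744825 / 152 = -340426.48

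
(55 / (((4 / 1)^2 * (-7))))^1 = -55 / 112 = -0.49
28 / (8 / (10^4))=35000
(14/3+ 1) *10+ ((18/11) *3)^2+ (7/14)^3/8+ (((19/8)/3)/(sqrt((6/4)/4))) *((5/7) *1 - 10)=1876715/23232 - 1235 *sqrt(6)/252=68.78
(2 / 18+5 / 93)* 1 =46 / 279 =0.16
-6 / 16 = -3 / 8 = -0.38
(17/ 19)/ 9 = 17/ 171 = 0.10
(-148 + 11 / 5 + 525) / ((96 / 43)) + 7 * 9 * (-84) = -102443 / 20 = -5122.15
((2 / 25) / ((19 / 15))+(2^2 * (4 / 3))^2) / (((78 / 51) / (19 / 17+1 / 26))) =6227557 / 288990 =21.55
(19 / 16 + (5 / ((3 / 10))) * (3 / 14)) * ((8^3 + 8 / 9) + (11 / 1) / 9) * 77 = 188389.59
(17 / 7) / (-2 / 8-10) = -0.24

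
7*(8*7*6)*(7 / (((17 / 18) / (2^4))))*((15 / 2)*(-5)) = -177811200 / 17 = -10459482.35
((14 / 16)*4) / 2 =7 / 4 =1.75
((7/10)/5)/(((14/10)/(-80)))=-8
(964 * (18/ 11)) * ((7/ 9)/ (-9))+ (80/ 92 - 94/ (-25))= -7496662/ 56925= -131.69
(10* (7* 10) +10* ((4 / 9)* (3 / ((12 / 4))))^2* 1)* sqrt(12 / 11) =113720* sqrt(33) / 891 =733.19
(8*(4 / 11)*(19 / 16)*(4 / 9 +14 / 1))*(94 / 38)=12220 / 99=123.43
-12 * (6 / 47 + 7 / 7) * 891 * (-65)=36833940 / 47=783700.85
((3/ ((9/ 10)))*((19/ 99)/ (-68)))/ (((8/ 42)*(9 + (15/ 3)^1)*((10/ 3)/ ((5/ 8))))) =-95/ 143616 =-0.00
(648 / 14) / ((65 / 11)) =3564 / 455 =7.83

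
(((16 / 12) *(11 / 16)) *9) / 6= 11 / 8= 1.38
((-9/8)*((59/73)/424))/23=-531/5695168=-0.00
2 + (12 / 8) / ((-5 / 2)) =7 / 5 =1.40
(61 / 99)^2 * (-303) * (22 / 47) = -53.85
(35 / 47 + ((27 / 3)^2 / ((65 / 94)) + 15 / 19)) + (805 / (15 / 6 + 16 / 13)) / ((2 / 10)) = 6742579394 / 5630365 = 1197.54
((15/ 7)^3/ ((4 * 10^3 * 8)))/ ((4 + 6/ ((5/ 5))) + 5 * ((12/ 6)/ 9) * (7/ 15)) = 729/ 24937472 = 0.00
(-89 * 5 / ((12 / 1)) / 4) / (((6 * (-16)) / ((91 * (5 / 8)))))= 202475 / 36864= 5.49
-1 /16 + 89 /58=683 /464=1.47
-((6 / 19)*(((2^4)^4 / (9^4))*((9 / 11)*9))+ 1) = -136715 / 5643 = -24.23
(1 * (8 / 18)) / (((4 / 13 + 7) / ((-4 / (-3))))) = 208 / 2565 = 0.08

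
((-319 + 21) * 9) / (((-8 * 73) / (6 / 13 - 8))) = -65709 / 1898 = -34.62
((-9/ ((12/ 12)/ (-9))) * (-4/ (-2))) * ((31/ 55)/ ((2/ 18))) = 45198/ 55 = 821.78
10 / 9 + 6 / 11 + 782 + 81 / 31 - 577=642248 / 3069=209.27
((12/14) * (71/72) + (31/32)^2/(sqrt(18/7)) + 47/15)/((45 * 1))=961 * sqrt(14)/276480 + 557/6300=0.10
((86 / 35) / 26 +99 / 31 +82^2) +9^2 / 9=6736.29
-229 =-229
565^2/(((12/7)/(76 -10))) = 24580325/2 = 12290162.50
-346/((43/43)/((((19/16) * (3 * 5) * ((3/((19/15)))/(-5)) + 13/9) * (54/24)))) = 174211/32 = 5444.09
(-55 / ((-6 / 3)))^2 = 3025 / 4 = 756.25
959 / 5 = 191.80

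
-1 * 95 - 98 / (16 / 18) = -821 / 4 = -205.25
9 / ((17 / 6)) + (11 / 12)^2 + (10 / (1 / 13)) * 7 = 914.02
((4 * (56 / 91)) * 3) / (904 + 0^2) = 12 / 1469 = 0.01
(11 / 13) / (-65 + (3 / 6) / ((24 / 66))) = -88 / 6617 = -0.01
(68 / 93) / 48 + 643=717605 / 1116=643.02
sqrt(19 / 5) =sqrt(95) / 5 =1.95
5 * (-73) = -365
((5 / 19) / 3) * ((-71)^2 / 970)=5041 / 11058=0.46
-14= -14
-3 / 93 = -1 / 31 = -0.03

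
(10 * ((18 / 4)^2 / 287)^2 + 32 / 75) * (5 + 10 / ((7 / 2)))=259015229 / 69189960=3.74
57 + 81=138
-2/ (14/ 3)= -3/ 7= -0.43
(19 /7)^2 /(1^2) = 361 /49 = 7.37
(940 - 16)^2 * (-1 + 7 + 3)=7683984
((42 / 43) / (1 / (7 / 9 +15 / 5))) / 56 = 17 / 258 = 0.07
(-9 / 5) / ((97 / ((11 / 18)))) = -11 / 970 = -0.01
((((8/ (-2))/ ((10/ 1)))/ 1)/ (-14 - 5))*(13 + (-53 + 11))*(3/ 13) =-174/ 1235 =-0.14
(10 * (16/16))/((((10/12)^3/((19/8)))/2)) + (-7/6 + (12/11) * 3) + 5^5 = 5295157/1650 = 3209.19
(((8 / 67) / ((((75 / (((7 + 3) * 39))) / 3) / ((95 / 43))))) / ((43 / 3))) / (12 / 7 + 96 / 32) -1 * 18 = -24445842 / 1362713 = -17.94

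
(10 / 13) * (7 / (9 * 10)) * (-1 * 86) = -602 / 117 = -5.15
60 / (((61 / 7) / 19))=7980 / 61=130.82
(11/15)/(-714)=-11/10710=-0.00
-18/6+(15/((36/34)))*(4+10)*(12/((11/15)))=35667/11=3242.45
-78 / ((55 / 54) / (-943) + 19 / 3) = -3971916 / 322451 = -12.32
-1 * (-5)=5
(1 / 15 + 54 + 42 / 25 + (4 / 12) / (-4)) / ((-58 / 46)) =-384077 / 8700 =-44.15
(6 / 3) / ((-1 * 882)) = -1 / 441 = -0.00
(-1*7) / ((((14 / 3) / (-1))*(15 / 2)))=1 / 5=0.20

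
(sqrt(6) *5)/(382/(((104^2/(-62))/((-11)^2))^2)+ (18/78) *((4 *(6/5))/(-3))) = 365580800 *sqrt(6)/13409854219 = 0.07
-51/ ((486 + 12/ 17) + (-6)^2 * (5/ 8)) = -578/ 5771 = -0.10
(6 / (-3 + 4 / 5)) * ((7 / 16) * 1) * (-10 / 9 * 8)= 350 / 33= 10.61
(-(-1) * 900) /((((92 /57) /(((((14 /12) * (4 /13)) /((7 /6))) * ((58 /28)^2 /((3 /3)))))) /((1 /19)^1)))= 567675 /14651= 38.75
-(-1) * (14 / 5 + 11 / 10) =39 / 10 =3.90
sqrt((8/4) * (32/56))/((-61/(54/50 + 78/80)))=-0.04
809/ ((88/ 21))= 16989/ 88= 193.06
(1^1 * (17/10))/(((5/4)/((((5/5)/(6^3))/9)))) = 17/24300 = 0.00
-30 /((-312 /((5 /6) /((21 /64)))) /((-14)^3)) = -78400 /117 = -670.09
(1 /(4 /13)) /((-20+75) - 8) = 13 /188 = 0.07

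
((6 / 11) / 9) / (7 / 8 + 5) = 16 / 1551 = 0.01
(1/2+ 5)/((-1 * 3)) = -11/6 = -1.83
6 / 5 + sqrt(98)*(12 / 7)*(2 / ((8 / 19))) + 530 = 57*sqrt(2) + 2656 / 5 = 611.81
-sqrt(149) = -12.21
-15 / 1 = -15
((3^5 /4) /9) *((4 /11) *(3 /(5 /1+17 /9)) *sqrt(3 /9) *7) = 1701 *sqrt(3) /682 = 4.32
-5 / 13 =-0.38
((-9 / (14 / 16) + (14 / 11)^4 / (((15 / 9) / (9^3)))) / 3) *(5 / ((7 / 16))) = 3108478848 / 717409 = 4332.92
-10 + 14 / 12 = -53 / 6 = -8.83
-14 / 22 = -7 / 11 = -0.64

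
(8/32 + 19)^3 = 456533/64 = 7133.33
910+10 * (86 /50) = 927.20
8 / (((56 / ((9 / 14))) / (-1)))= -0.09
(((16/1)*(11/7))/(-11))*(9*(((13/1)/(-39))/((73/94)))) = 4512/511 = 8.83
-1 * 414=-414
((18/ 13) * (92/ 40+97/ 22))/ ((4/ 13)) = 3321/ 110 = 30.19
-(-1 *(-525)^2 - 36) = 275661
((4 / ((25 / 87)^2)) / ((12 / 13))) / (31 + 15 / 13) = 1.63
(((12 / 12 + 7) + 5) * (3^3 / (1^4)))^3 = 43243551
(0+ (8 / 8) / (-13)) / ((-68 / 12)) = 3 / 221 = 0.01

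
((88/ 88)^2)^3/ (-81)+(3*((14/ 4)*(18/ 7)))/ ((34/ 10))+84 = 126586/ 1377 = 91.93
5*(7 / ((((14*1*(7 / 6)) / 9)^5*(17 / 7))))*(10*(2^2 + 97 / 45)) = 4416274710 / 98001617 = 45.06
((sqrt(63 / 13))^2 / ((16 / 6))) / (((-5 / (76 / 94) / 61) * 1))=-219051 / 12220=-17.93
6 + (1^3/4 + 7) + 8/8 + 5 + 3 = 89/4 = 22.25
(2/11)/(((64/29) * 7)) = 29/2464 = 0.01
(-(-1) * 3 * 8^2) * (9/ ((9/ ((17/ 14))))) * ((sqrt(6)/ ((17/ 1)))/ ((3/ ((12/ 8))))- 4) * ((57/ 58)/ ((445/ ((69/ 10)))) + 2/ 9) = -300068768/ 1355025 + 2206388 * sqrt(6)/ 1355025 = -217.46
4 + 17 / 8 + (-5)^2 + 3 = 34.12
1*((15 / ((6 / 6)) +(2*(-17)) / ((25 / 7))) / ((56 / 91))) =1781 / 200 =8.90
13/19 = 0.68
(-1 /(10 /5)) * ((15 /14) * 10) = -75 /14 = -5.36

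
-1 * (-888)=888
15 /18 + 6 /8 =1.58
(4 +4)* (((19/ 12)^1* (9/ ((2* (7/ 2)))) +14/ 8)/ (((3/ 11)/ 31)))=72292/ 21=3442.48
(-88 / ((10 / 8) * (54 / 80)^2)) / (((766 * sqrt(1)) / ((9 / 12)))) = -14080 / 93069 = -0.15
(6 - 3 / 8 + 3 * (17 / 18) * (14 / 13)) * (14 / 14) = 2707 / 312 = 8.68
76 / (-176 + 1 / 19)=-1444 / 3343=-0.43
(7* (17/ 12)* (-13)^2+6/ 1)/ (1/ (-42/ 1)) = -70640.50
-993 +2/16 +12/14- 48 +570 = -26321/56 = -470.02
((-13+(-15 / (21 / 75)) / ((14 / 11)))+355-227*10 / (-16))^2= 29990966041 / 153664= 195172.36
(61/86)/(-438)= -61/37668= -0.00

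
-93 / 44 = -2.11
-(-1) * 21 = 21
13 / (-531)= -13 / 531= -0.02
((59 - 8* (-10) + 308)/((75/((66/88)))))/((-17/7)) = -3129/1700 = -1.84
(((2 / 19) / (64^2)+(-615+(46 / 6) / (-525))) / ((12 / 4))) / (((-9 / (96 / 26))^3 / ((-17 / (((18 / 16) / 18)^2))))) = -25236263377408 / 409643325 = -61605.45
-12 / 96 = -1 / 8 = -0.12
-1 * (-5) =5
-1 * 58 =-58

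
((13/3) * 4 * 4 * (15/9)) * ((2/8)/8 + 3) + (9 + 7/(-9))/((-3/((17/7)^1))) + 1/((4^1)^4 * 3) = 16625855/48384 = 343.62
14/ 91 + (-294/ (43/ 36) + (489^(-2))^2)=-7862435311252787/ 31962978626319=-245.99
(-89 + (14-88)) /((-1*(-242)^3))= -163 /14172488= -0.00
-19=-19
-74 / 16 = -37 / 8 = -4.62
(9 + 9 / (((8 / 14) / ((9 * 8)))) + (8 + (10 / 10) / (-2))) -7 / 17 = 1150.09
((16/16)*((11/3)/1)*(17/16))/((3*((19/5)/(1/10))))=187/5472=0.03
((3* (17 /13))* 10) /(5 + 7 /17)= 4335 /598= 7.25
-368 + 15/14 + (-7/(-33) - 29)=-182821/462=-395.72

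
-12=-12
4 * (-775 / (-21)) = 3100 / 21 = 147.62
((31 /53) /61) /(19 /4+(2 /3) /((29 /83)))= 10788 /7490861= 0.00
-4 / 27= -0.15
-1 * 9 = -9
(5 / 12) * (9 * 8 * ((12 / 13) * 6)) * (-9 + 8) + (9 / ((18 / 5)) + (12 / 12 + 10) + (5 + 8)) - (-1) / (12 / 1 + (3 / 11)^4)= -49065469 / 351546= -139.57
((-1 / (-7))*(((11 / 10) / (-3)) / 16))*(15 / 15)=-11 / 3360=-0.00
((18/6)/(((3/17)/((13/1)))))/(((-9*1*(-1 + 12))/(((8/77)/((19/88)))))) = -14144/13167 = -1.07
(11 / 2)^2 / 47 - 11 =-1947 / 188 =-10.36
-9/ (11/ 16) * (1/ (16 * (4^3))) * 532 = -1197/ 176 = -6.80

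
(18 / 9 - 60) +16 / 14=-398 / 7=-56.86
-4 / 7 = -0.57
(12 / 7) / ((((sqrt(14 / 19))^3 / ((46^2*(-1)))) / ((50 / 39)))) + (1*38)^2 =-5908.63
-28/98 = -2/7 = -0.29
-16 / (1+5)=-8 / 3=-2.67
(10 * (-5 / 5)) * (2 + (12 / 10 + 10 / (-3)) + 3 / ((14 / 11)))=-467 / 21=-22.24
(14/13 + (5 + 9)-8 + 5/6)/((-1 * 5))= -617/390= -1.58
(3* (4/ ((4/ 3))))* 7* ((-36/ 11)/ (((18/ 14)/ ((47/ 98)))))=-846/ 11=-76.91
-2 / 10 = -1 / 5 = -0.20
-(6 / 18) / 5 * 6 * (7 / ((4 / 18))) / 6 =-21 / 10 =-2.10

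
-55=-55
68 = 68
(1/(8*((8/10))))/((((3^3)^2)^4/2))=5/4518872583696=0.00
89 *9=801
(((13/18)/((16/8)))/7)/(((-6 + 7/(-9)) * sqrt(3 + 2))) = -13 * sqrt(5)/8540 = -0.00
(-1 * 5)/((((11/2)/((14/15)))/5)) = -140/33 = -4.24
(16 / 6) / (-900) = -2 / 675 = -0.00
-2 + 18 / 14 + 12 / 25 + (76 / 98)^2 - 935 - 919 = -111264313 / 60025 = -1853.63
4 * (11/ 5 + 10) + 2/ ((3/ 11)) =842/ 15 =56.13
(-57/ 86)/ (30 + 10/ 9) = -0.02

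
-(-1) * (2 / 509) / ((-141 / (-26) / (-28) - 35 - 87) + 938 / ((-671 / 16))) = -976976 / 35943529239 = -0.00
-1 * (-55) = 55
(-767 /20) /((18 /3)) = -767 /120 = -6.39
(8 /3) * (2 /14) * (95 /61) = 760 /1281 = 0.59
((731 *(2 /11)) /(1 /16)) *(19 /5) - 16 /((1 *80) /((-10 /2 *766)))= 486578 /55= 8846.87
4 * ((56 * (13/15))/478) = 1456/3585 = 0.41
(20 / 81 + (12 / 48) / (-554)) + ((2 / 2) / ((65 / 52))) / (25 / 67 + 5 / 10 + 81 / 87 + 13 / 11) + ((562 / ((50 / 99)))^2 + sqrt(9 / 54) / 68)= sqrt(6) / 408 + 17730516105443455009 / 14319181215000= 1238235.34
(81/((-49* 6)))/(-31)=27/3038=0.01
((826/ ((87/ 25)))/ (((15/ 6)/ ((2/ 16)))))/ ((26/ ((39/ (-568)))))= -2065/ 65888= -0.03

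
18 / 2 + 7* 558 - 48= 3867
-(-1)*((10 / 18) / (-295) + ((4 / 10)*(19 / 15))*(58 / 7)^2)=22625039 / 650475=34.78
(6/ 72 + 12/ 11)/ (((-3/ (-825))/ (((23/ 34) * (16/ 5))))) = 35650/ 51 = 699.02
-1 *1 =-1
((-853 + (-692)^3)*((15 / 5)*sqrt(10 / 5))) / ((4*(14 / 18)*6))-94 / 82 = -2982372669*sqrt(2) / 56-47 / 41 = -75316284.66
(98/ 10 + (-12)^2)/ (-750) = -0.21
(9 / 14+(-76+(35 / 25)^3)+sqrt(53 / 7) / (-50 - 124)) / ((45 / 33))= -1397803 / 26250 - 11 * sqrt(371) / 18270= -53.26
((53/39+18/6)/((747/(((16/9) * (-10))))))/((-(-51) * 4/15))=-2000/262197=-0.01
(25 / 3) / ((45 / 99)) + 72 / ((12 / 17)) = 361 / 3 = 120.33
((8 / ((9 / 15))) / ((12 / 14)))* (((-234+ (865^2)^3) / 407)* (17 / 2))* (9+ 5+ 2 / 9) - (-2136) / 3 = 63804832930371807829624 / 32967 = 1935415200969812473.98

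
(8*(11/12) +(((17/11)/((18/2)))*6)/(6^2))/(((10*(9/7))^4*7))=1499939/38972340000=0.00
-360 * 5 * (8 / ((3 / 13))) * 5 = -312000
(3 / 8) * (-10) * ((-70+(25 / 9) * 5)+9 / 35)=8797 / 42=209.45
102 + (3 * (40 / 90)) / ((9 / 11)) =2798 / 27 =103.63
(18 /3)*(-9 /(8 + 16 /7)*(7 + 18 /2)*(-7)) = 588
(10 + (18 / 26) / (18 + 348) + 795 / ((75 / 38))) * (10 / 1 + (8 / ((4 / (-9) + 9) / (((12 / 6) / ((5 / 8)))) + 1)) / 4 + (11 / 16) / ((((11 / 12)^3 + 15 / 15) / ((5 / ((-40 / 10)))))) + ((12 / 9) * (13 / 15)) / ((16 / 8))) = 36747037025201 / 8368965150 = 4390.87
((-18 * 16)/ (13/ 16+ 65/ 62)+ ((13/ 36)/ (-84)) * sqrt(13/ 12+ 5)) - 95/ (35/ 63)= -300681/ 923 - 13 * sqrt(219)/ 18144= -325.78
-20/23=-0.87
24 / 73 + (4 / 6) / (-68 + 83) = 0.37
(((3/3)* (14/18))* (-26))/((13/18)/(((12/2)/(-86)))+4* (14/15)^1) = 5460/1787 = 3.06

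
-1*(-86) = 86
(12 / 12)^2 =1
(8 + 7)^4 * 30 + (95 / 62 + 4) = 94162843 / 62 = 1518755.53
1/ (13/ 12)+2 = 38/ 13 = 2.92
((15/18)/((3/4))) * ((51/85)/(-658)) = -1/987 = -0.00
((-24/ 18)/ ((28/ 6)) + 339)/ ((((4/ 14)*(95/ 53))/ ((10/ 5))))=125663/ 95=1322.77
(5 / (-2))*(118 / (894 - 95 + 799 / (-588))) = -173460 / 469013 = -0.37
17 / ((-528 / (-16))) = 17 / 33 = 0.52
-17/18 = -0.94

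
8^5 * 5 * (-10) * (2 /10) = -327680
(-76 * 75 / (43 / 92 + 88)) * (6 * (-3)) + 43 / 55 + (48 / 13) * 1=2258354887 / 1939795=1164.22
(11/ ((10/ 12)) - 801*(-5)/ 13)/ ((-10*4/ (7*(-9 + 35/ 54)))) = 21975877/ 46800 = 469.57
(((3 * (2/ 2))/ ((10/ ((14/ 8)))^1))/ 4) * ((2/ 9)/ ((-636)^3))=-7/ 61742269440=-0.00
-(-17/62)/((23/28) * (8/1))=119/2852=0.04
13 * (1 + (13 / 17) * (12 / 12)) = 390 / 17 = 22.94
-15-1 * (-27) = 12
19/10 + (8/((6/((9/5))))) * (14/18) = 113/30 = 3.77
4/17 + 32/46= 0.93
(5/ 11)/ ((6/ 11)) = 5/ 6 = 0.83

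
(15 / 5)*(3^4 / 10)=243 / 10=24.30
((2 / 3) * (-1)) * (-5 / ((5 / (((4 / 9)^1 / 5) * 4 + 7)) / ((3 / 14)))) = 331 / 315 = 1.05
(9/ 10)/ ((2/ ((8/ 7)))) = 18/ 35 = 0.51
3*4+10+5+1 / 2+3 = 61 / 2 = 30.50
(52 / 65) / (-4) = -1 / 5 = -0.20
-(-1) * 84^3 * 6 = 3556224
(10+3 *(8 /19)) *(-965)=-206510 /19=-10868.95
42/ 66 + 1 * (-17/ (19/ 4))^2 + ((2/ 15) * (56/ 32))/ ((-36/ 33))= 18914993/ 1429560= 13.23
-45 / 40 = -9 / 8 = -1.12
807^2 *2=1302498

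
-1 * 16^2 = -256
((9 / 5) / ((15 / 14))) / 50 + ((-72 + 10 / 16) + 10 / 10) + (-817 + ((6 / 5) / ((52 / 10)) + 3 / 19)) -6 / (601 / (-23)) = -658156934029 / 742235000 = -886.72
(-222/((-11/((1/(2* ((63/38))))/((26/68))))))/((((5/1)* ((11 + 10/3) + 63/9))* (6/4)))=11951/120120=0.10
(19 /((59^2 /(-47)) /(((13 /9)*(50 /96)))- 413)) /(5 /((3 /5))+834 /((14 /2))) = -0.00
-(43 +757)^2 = -640000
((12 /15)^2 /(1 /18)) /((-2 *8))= -18 /25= -0.72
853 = 853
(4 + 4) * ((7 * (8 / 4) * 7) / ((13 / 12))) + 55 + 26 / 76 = 384843 / 494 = 779.03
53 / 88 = 0.60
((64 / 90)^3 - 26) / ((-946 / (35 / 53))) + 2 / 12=168649549 / 913765050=0.18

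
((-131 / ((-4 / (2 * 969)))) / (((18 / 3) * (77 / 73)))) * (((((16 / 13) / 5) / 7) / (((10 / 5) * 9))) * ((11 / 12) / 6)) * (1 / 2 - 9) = -52510433 / 2063880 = -25.44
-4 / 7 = -0.57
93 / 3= 31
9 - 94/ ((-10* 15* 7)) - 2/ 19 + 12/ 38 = 92768/ 9975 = 9.30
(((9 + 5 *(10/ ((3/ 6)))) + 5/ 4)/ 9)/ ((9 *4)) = 49/ 144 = 0.34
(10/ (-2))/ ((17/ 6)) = -30/ 17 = -1.76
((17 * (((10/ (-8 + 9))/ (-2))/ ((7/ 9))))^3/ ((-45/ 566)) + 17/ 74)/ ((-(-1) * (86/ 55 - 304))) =-22918312567205/ 422204188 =-54282.53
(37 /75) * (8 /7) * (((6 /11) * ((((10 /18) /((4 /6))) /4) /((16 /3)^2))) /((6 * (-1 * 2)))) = -37 /197120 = -0.00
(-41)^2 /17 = 1681 /17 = 98.88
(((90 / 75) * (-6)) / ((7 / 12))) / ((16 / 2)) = -54 / 35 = -1.54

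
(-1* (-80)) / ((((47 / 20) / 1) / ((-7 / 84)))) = -400 / 141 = -2.84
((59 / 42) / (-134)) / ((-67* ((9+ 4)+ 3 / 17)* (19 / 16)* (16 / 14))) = 0.00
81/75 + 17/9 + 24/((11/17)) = 99148/2475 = 40.06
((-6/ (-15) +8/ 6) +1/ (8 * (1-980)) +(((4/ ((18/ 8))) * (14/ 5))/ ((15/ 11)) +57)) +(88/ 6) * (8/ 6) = 433179413/ 5286600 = 81.94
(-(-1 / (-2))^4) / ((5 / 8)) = -1 / 10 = -0.10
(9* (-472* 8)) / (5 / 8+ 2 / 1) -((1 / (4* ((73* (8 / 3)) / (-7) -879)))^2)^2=-3050876743116559717156311 / 235656528092071835392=-12946.29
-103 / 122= -0.84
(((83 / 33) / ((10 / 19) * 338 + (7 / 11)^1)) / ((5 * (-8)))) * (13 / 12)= -20501 / 53730720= -0.00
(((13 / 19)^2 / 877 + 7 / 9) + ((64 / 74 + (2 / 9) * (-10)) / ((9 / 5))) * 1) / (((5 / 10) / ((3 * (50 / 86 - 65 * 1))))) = -127336235200 / 13600057329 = -9.36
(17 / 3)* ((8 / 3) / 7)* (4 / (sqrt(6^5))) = 0.10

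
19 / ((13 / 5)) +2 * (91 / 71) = 9111 / 923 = 9.87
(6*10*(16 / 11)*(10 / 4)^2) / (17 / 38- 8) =-228000 / 3157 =-72.22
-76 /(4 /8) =-152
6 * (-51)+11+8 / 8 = -294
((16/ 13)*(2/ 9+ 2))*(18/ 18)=320/ 117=2.74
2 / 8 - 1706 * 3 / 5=-20467 / 20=-1023.35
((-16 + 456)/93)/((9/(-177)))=-25960/279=-93.05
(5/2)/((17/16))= 40/17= 2.35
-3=-3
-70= -70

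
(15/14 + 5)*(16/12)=170/21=8.10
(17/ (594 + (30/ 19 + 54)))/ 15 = 0.00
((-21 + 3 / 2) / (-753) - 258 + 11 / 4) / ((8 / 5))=-1281225 / 8032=-159.52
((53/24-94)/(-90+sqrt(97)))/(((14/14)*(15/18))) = 2203*sqrt(97)/160060+19827/16006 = 1.37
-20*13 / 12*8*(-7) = 3640 / 3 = 1213.33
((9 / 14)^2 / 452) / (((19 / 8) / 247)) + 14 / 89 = 248753 / 985586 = 0.25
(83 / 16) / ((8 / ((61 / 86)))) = 5063 / 11008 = 0.46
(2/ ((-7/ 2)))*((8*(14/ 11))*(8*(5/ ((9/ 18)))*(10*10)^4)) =-512000000000/ 11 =-46545454545.45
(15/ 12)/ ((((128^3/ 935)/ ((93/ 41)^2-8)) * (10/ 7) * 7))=-4487065/ 28202500096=-0.00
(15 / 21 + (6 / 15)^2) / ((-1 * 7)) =-153 / 1225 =-0.12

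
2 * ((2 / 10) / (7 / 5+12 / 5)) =2 / 19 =0.11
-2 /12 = -1 /6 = -0.17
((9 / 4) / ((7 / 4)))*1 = 9 / 7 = 1.29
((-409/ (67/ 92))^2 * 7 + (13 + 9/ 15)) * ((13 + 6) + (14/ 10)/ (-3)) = 40919179.55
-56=-56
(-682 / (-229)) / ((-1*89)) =-682 / 20381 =-0.03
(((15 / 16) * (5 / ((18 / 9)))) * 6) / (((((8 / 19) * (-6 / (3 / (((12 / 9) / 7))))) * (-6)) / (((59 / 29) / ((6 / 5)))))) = 2942625 / 118784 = 24.77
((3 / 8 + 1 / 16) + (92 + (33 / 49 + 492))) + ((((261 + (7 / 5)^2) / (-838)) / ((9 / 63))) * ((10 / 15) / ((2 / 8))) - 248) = 8161157927 / 24637200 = 331.25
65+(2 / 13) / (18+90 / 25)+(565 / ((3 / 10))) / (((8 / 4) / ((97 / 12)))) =7676.81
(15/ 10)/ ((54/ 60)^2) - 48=-1246/ 27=-46.15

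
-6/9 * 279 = -186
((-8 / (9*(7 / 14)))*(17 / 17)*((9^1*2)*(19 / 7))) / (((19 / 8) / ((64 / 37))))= -16384 / 259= -63.26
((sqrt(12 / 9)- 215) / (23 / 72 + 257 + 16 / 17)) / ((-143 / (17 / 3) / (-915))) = -1364484600 / 45203873 + 4230960 * sqrt(3) / 45203873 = -30.02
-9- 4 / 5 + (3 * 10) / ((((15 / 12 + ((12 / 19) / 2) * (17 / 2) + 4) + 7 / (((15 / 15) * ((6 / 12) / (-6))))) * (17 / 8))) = -1635591 / 163795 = -9.99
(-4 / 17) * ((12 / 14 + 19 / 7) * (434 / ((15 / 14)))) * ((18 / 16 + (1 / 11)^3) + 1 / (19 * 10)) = -165511542 / 429913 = -384.99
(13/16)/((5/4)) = 13/20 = 0.65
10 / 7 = 1.43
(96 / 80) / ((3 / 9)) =18 / 5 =3.60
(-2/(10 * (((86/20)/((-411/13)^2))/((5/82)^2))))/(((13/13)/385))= -1625864625/24431654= -66.55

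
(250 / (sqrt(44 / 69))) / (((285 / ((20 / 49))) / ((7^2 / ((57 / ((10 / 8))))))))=625 * sqrt(759) / 35739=0.48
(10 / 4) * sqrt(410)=50.62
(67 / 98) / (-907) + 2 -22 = -1777787 / 88886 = -20.00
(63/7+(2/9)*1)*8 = 664/9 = 73.78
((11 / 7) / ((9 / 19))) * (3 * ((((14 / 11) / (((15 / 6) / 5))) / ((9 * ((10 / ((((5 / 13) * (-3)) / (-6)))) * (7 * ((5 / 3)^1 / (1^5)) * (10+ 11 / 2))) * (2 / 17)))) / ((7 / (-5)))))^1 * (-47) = 15181 / 177723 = 0.09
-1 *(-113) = 113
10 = 10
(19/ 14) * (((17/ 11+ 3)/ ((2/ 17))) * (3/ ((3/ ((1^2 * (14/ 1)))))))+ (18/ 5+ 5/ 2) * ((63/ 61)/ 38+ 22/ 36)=6940744/ 9405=737.98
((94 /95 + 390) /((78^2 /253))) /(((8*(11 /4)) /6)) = 213578 /48165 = 4.43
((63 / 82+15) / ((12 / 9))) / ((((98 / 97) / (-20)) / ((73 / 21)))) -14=-46566193 / 56252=-827.81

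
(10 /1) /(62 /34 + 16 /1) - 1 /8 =1057 /2424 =0.44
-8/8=-1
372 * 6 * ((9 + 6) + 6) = 46872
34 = 34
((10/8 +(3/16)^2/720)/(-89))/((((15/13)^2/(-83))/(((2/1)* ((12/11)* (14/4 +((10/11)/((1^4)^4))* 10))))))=24.05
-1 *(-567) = 567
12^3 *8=13824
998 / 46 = 499 / 23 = 21.70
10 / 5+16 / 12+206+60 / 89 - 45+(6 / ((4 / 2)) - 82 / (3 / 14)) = -57314 / 267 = -214.66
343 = 343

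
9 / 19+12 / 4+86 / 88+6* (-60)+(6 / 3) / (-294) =-43694969 / 122892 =-355.56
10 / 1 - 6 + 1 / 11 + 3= 78 / 11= 7.09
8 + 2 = 10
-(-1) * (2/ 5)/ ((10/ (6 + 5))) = 11/ 25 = 0.44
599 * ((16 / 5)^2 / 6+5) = 301297 / 75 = 4017.29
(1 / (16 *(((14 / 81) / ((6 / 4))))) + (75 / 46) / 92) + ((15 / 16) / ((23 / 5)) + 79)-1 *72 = 1839991 / 236992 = 7.76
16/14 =8/7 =1.14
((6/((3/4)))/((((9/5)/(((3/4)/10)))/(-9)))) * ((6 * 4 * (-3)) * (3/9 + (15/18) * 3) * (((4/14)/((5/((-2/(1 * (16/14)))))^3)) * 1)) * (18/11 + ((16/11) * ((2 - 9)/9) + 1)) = -124117/11000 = -11.28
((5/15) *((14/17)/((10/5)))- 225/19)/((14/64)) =-362944/6783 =-53.51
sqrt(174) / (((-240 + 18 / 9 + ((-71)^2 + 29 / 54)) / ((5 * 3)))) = 810 * sqrt(174) / 259391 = 0.04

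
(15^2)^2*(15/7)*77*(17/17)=8353125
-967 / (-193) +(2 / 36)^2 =313501 / 62532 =5.01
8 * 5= 40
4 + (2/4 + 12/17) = 177/34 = 5.21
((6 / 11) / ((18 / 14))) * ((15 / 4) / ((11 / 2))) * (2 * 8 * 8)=4480 / 121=37.02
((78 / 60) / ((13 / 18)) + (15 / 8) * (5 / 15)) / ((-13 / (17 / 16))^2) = 28033 / 1730560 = 0.02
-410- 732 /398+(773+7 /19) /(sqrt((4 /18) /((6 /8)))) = -81956 /199+22041 * sqrt(6) /38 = 1008.93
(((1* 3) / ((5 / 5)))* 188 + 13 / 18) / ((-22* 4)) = -10165 / 1584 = -6.42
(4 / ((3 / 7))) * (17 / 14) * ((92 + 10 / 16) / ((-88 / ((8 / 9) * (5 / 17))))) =-1235 / 396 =-3.12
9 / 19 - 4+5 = 28 / 19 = 1.47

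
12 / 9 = 4 / 3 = 1.33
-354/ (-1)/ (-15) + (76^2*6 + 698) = 176652/ 5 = 35330.40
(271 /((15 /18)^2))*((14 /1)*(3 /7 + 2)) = 331704 /25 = 13268.16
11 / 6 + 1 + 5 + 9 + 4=125 / 6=20.83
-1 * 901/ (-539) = 901/ 539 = 1.67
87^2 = 7569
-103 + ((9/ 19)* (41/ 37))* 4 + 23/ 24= -1686223/ 16872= -99.94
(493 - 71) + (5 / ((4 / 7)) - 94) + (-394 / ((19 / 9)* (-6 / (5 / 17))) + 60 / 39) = 347.44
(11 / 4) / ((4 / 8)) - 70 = -129 / 2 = -64.50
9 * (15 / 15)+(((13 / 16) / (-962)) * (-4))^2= 9.00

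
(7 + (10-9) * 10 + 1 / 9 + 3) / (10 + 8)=181 / 162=1.12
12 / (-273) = -4 / 91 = -0.04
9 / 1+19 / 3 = 46 / 3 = 15.33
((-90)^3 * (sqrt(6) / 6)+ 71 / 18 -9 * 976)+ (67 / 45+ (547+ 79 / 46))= -305842.85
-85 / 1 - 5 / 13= -1110 / 13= -85.38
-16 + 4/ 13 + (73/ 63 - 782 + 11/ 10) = -6514601/ 8190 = -795.43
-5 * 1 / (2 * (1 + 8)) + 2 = 31 / 18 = 1.72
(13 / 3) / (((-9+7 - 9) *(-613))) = 13 / 20229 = 0.00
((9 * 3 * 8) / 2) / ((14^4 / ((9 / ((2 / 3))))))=729 / 19208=0.04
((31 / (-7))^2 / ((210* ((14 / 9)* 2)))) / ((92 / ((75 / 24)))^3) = 9009375 / 7658004021248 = 0.00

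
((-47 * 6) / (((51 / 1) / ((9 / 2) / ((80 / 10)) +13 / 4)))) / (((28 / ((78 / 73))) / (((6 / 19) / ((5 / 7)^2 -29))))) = 2348073 / 263330272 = 0.01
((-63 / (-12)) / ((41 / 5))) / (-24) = -35 / 1312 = -0.03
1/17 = 0.06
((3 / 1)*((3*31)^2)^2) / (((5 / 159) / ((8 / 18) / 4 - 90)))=-3207422603277 / 5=-641484520655.40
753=753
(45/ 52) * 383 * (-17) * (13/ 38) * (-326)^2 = -7784584155/ 38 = -204857477.76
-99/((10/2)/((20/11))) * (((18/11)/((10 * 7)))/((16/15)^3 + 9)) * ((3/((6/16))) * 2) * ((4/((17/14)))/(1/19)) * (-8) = 4255027200/6446077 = 660.10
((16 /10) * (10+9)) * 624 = 94848 /5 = 18969.60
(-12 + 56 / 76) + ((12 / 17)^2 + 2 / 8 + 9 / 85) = -1143117 / 109820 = -10.41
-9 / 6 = -3 / 2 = -1.50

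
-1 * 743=-743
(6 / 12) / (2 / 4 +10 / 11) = 11 / 31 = 0.35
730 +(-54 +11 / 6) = 4067 / 6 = 677.83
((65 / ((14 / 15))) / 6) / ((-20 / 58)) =-1885 / 56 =-33.66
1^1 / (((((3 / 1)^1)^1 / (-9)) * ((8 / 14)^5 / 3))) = -151263 / 1024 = -147.72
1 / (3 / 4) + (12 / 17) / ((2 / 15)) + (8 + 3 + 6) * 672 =582962 / 51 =11430.63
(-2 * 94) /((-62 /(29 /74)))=1363 /1147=1.19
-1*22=-22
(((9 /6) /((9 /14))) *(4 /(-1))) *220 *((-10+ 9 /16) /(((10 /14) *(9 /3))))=81389 /9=9043.22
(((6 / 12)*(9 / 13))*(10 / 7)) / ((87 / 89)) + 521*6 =8250849 / 2639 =3126.51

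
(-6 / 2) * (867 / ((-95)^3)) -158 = -135462649 / 857375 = -158.00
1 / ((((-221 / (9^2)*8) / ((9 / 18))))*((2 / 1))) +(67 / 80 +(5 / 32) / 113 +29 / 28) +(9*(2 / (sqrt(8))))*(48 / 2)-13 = -155747603 / 13984880 +108*sqrt(2) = 141.60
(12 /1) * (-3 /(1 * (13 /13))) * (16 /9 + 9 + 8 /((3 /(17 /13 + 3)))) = -10420 /13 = -801.54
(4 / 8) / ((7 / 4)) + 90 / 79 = 788 / 553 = 1.42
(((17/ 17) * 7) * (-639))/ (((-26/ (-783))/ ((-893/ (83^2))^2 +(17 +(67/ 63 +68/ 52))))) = -20946869052601914/ 8020456249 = -2611680.48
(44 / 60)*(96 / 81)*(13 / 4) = 1144 / 405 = 2.82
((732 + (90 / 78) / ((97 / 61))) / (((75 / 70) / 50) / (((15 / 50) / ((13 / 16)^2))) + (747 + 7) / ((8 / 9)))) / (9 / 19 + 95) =1850542848 / 204545280407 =0.01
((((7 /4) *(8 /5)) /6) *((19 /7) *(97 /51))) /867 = 1843 /663255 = 0.00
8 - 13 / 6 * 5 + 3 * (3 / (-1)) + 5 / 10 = -34 / 3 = -11.33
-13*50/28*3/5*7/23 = -195/46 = -4.24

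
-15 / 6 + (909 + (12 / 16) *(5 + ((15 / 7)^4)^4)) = 4956556541835647279 / 33232930569601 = 149145.94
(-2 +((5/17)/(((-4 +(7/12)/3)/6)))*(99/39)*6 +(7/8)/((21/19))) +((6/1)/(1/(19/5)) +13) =100019027/3633240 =27.53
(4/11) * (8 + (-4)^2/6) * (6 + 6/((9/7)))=4096/99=41.37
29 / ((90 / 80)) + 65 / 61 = 26.84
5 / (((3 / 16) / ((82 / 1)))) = 2186.67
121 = 121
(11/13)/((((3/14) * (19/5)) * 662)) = 385/245271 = 0.00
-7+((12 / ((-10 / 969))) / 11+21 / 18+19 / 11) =-36239 / 330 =-109.82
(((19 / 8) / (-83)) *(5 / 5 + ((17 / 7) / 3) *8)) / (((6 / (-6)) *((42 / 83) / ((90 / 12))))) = 14915 / 4704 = 3.17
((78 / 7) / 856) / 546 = 1 / 41944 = 0.00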